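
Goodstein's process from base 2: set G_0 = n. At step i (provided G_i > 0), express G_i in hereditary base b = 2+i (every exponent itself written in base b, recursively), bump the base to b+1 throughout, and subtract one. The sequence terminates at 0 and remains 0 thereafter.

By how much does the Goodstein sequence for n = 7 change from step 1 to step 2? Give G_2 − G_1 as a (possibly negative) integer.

229

step 0: 7 = 2^2 + 2 + 1; sub 3 for 2: 3^3 + 3 + 1; = 31; G_1 = 31−1 = 30
step 1: 30 = 3^3 + 3; sub 4 for 3: 4^4 + 4; = 260; G_2 = 260−1 = 259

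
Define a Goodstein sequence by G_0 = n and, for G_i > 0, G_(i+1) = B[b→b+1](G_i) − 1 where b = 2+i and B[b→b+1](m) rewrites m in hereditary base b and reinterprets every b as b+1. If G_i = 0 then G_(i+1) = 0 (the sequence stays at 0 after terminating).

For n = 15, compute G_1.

i=0: 15 = 2^(2 + 1) + 2^2 + 2 + 1 (b=2); 2→3: 3^(3 + 1) + 3^3 + 3 + 1 = 112; 112−1 = 111
i=1: 111 = 3^(3 + 1) + 3^3 + 3 (b=3); 3→4: 4^(4 + 1) + 4^4 + 4 = 1284; 1284−1 = 1283

111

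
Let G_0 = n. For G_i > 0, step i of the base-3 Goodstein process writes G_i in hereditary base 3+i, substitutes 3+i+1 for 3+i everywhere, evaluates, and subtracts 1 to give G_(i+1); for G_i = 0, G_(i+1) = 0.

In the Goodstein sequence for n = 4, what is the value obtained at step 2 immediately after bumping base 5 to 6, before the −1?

4

[0] 4 ≡ 3 + 1 (base 3). Lift 4: 5. −1: 4.
[1] 4 ≡ 4 (base 4). Lift 5: 5. −1: 4.
[2] 4 ≡ 4 (base 5). Lift 6: 4. −1: 3.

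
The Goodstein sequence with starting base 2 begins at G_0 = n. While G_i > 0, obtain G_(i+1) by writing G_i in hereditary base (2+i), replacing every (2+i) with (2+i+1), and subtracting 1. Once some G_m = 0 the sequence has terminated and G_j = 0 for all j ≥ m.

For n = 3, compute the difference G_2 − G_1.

0

[0] 3 ≡ 2 + 1 (base 2). Lift 3: 4. −1: 3.
[1] 3 ≡ 3 (base 3). Lift 4: 4. −1: 3.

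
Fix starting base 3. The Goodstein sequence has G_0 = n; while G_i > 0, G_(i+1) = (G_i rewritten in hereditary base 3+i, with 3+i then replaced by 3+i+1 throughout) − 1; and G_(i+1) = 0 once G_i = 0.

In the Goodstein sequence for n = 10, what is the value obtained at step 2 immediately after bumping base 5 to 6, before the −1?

28

G_0 = 10. HB_3(10) = 3^2 + 1. Bump = 17. G_1 = 16.
G_1 = 16. HB_4(16) = 4^2. Bump = 25. G_2 = 24.
G_2 = 24. HB_5(24) = 4·5 + 4. Bump = 28. G_3 = 27.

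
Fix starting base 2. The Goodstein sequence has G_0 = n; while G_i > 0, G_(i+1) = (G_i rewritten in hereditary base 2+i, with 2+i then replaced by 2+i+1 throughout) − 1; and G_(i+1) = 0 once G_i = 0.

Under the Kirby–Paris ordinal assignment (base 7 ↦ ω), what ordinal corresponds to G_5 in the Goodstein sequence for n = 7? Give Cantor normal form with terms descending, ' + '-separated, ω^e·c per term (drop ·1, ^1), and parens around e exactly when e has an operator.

ω^ω

[0] 7 ≡ 2^2 + 2 + 1 (base 2). Lift 3: 31. −1: 30.
[1] 30 ≡ 3^3 + 3 (base 3). Lift 4: 260. −1: 259.
[2] 259 ≡ 4^4 + 3 (base 4). Lift 5: 3128. −1: 3127.
[3] 3127 ≡ 5^5 + 2 (base 5). Lift 6: 46658. −1: 46657.
[4] 46657 ≡ 6^6 + 1 (base 6). Lift 7: 823544. −1: 823543.
[5] 823543 ≡ 7^7 (base 7). Lift 8: 16777216. −1: 16777215.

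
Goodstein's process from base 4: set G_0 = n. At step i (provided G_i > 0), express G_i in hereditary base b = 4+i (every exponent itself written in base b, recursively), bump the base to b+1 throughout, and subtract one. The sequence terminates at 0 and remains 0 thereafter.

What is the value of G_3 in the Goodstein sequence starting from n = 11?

step 0: 11 = 2·4 + 3; sub 5 for 4: 2·5 + 3; = 13; G_1 = 13−1 = 12
step 1: 12 = 2·5 + 2; sub 6 for 5: 2·6 + 2; = 14; G_2 = 14−1 = 13
step 2: 13 = 2·6 + 1; sub 7 for 6: 2·7 + 1; = 15; G_3 = 15−1 = 14
step 3: 14 = 2·7; sub 8 for 7: 2·8; = 16; G_4 = 16−1 = 15

14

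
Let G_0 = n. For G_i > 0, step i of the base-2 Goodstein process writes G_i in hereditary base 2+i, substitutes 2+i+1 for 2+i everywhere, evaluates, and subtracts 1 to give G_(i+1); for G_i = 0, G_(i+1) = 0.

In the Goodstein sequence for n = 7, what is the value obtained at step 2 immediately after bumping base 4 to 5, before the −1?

3128

i=0: 7 = 2^2 + 2 + 1 (b=2); 2→3: 3^3 + 3 + 1 = 31; 31−1 = 30
i=1: 30 = 3^3 + 3 (b=3); 3→4: 4^4 + 4 = 260; 260−1 = 259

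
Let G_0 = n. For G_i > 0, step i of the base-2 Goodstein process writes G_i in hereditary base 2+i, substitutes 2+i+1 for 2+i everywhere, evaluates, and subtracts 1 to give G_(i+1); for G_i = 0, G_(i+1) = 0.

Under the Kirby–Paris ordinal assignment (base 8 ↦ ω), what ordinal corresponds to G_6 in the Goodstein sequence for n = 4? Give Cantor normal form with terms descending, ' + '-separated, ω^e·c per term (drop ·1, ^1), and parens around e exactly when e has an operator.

ω^2·2 + ω + 3

[0] 4 ≡ 2^2 (base 2). Lift 3: 27. −1: 26.
[1] 26 ≡ 2·3^2 + 2·3 + 2 (base 3). Lift 4: 42. −1: 41.
[2] 41 ≡ 2·4^2 + 2·4 + 1 (base 4). Lift 5: 61. −1: 60.
[3] 60 ≡ 2·5^2 + 2·5 (base 5). Lift 6: 84. −1: 83.
[4] 83 ≡ 2·6^2 + 6 + 5 (base 6). Lift 7: 110. −1: 109.
[5] 109 ≡ 2·7^2 + 7 + 4 (base 7). Lift 8: 140. −1: 139.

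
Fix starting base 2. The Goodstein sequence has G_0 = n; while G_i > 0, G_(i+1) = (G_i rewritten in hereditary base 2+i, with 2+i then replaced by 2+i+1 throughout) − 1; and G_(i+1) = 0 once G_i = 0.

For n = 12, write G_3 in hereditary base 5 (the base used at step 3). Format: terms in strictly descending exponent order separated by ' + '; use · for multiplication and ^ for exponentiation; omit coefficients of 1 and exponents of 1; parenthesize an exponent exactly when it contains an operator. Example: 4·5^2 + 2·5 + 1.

i=0: 12 = 2^(2 + 1) + 2^2 (b=2); 2→3: 3^(3 + 1) + 3^3 = 108; 108−1 = 107
i=1: 107 = 3^(3 + 1) + 2·3^2 + 2·3 + 2 (b=3); 3→4: 4^(4 + 1) + 2·4^2 + 2·4 + 2 = 1066; 1066−1 = 1065
i=2: 1065 = 4^(4 + 1) + 2·4^2 + 2·4 + 1 (b=4); 4→5: 5^(5 + 1) + 2·5^2 + 2·5 + 1 = 15686; 15686−1 = 15685
i=3: 15685 = 5^(5 + 1) + 2·5^2 + 2·5 (b=5); 5→6: 6^(6 + 1) + 2·6^2 + 2·6 = 280020; 280020−1 = 280019

5^(5 + 1) + 2·5^2 + 2·5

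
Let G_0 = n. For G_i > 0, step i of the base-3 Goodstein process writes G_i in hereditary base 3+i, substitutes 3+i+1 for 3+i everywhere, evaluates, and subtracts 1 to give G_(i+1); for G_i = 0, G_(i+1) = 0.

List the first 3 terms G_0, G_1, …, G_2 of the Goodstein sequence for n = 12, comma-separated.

step 0: 12 = 3^2 + 3; sub 4 for 3: 4^2 + 4; = 20; G_1 = 20−1 = 19
step 1: 19 = 4^2 + 3; sub 5 for 4: 5^2 + 3; = 28; G_2 = 28−1 = 27

12, 19, 27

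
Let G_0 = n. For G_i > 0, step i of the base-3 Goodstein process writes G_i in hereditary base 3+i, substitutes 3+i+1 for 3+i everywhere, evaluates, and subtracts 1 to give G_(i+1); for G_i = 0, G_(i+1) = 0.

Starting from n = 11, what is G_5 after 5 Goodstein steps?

base 3: 11 = 3^2 + 2; at 4: 4^2 + 2 = 18; next = 17
base 4: 17 = 4^2 + 1; at 5: 5^2 + 1 = 26; next = 25
base 5: 25 = 5^2; at 6: 6^2 = 36; next = 35
base 6: 35 = 5·6 + 5; at 7: 5·7 + 5 = 40; next = 39
base 7: 39 = 5·7 + 4; at 8: 5·8 + 4 = 44; next = 43
base 8: 43 = 5·8 + 3; at 9: 5·9 + 3 = 48; next = 47

43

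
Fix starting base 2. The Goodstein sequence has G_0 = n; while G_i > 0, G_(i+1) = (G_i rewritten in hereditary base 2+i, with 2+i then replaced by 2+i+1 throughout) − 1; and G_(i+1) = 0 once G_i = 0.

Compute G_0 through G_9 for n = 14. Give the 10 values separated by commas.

step 0: 14 = 2^(2 + 1) + 2^2 + 2; sub 3 for 2: 3^(3 + 1) + 3^3 + 3; = 111; G_1 = 111−1 = 110
step 1: 110 = 3^(3 + 1) + 3^3 + 2; sub 4 for 3: 4^(4 + 1) + 4^4 + 2; = 1282; G_2 = 1282−1 = 1281
step 2: 1281 = 4^(4 + 1) + 4^4 + 1; sub 5 for 4: 5^(5 + 1) + 5^5 + 1; = 18751; G_3 = 18751−1 = 18750
step 3: 18750 = 5^(5 + 1) + 5^5; sub 6 for 5: 6^(6 + 1) + 6^6; = 326592; G_4 = 326592−1 = 326591
step 4: 326591 = 6^(6 + 1) + 5·6^5 + 5·6^4 + 5·6^3 + 5·6^2 + 5·6 + 5; sub 7 for 6: 7^(7 + 1) + 5·7^5 + 5·7^4 + 5·7^3 + 5·7^2 + 5·7 + 5; = 5862841; G_5 = 5862841−1 = 5862840
step 5: 5862840 = 7^(7 + 1) + 5·7^5 + 5·7^4 + 5·7^3 + 5·7^2 + 5·7 + 4; sub 8 for 7: 8^(8 + 1) + 5·8^5 + 5·8^4 + 5·8^3 + 5·8^2 + 5·8 + 4; = 134404972; G_6 = 134404972−1 = 134404971
step 6: 134404971 = 8^(8 + 1) + 5·8^5 + 5·8^4 + 5·8^3 + 5·8^2 + 5·8 + 3; sub 9 for 8: 9^(9 + 1) + 5·9^5 + 5·9^4 + 5·9^3 + 5·9^2 + 5·9 + 3; = 3487116549; G_7 = 3487116549−1 = 3487116548
step 7: 3487116548 = 9^(9 + 1) + 5·9^5 + 5·9^4 + 5·9^3 + 5·9^2 + 5·9 + 2; sub 10 for 9: 10^(10 + 1) + 5·10^5 + 5·10^4 + 5·10^3 + 5·10^2 + 5·10 + 2; = 100000555552; G_8 = 100000555552−1 = 100000555551
step 8: 100000555551 = 10^(10 + 1) + 5·10^5 + 5·10^4 + 5·10^3 + 5·10^2 + 5·10 + 1; sub 11 for 10: 11^(11 + 1) + 5·11^5 + 5·11^4 + 5·11^3 + 5·11^2 + 5·11 + 1; = 3138429262497; G_9 = 3138429262497−1 = 3138429262496

14, 110, 1281, 18750, 326591, 5862840, 134404971, 3487116548, 100000555551, 3138429262496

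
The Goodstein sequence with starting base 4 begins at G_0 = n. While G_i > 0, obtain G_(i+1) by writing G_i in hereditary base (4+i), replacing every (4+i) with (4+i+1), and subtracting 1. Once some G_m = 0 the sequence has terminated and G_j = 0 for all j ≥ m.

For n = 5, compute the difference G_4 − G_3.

-1

G_0 = 5. HB_4(5) = 4 + 1. Bump = 6. G_1 = 5.
G_1 = 5. HB_5(5) = 5. Bump = 6. G_2 = 5.
G_2 = 5. HB_6(5) = 5. Bump = 5. G_3 = 4.
G_3 = 4. HB_7(4) = 4. Bump = 4. G_4 = 3.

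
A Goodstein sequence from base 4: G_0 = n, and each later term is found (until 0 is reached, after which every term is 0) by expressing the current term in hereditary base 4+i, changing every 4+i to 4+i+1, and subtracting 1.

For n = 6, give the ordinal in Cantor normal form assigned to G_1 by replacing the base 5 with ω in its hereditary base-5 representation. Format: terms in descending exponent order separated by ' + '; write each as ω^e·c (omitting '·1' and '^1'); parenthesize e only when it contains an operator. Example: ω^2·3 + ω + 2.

ω + 1

G_0=6  [base 4] 4 + 2  →[4↦5]→  5 + 2 = 7  −1 ⇒ G_1=6
G_1=6  [base 5] 5 + 1  →[5↦6]→  6 + 1 = 7  −1 ⇒ G_2=6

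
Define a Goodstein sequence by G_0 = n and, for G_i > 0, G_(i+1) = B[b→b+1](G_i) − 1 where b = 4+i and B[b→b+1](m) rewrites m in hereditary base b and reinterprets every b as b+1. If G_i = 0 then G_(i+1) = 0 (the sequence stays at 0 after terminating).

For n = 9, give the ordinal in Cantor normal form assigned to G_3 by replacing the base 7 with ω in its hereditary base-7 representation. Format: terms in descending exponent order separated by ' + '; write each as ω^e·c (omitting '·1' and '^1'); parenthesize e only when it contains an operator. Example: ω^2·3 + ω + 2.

ω + 4

9 —HB4→ 2·4 + 1 —bump→ 2·5 + 1 = 11 —(−1)→ 10
10 —HB5→ 2·5 —bump→ 2·6 = 12 —(−1)→ 11
11 —HB6→ 6 + 5 —bump→ 7 + 5 = 12 —(−1)→ 11
11 —HB7→ 7 + 4 —bump→ 8 + 4 = 12 —(−1)→ 11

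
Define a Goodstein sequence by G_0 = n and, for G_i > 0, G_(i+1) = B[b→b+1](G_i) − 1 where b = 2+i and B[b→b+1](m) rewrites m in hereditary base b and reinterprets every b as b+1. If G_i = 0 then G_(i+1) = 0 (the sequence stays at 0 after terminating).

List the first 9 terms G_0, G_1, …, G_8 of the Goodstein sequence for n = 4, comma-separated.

4, 26, 41, 60, 83, 109, 139, 173, 211

base 2: 4 = 2^2; at 3: 3^3 = 27; next = 26
base 3: 26 = 2·3^2 + 2·3 + 2; at 4: 2·4^2 + 2·4 + 2 = 42; next = 41
base 4: 41 = 2·4^2 + 2·4 + 1; at 5: 2·5^2 + 2·5 + 1 = 61; next = 60
base 5: 60 = 2·5^2 + 2·5; at 6: 2·6^2 + 2·6 = 84; next = 83
base 6: 83 = 2·6^2 + 6 + 5; at 7: 2·7^2 + 7 + 5 = 110; next = 109
base 7: 109 = 2·7^2 + 7 + 4; at 8: 2·8^2 + 8 + 4 = 140; next = 139
base 8: 139 = 2·8^2 + 8 + 3; at 9: 2·9^2 + 9 + 3 = 174; next = 173
base 9: 173 = 2·9^2 + 9 + 2; at 10: 2·10^2 + 10 + 2 = 212; next = 211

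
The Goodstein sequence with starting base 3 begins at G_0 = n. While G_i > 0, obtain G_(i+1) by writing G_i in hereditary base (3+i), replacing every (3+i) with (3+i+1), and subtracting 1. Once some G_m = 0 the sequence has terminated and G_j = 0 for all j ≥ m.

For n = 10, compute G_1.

16

10 —HB3→ 3^2 + 1 —bump→ 4^2 + 1 = 17 —(−1)→ 16
16 —HB4→ 4^2 —bump→ 5^2 = 25 —(−1)→ 24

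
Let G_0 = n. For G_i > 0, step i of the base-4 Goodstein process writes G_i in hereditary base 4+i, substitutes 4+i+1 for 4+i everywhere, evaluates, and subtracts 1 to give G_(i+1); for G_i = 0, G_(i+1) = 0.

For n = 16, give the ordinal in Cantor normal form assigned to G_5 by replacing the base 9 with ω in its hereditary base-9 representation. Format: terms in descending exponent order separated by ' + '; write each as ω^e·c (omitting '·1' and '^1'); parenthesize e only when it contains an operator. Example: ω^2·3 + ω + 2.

step 0: 16 = 4^2; sub 5 for 4: 5^2; = 25; G_1 = 25−1 = 24
step 1: 24 = 4·5 + 4; sub 6 for 5: 4·6 + 4; = 28; G_2 = 28−1 = 27
step 2: 27 = 4·6 + 3; sub 7 for 6: 4·7 + 3; = 31; G_3 = 31−1 = 30
step 3: 30 = 4·7 + 2; sub 8 for 7: 4·8 + 2; = 34; G_4 = 34−1 = 33
step 4: 33 = 4·8 + 1; sub 9 for 8: 4·9 + 1; = 37; G_5 = 37−1 = 36
step 5: 36 = 4·9; sub 10 for 9: 4·10; = 40; G_6 = 40−1 = 39

ω·4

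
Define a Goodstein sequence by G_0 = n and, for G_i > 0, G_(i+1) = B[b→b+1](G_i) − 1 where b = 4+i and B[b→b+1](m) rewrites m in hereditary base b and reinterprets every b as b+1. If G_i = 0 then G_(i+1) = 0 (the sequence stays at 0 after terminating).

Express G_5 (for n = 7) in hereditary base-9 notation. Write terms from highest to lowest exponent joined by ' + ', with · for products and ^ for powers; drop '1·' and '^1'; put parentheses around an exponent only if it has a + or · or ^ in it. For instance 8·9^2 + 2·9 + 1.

G_0 = 7. HB_4(7) = 4 + 3. Bump = 8. G_1 = 7.
G_1 = 7. HB_5(7) = 5 + 2. Bump = 8. G_2 = 7.
G_2 = 7. HB_6(7) = 6 + 1. Bump = 8. G_3 = 7.
G_3 = 7. HB_7(7) = 7. Bump = 8. G_4 = 7.
G_4 = 7. HB_8(7) = 7. Bump = 7. G_5 = 6.
G_5 = 6. HB_9(6) = 6. Bump = 6. G_6 = 5.

6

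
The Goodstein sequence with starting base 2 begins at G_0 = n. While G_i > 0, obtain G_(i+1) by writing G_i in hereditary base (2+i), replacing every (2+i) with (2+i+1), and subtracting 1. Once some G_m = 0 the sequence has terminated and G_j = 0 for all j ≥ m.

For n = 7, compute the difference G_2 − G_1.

G_0 = 7. HB_2(7) = 2^2 + 2 + 1. Bump = 31. G_1 = 30.
G_1 = 30. HB_3(30) = 3^3 + 3. Bump = 260. G_2 = 259.

229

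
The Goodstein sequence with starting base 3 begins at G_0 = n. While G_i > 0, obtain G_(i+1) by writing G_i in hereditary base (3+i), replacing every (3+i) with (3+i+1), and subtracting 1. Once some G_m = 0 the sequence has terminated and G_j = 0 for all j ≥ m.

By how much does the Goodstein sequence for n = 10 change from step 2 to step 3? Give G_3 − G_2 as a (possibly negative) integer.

(0) 10|_3 = 3^2 + 1 ↦ 4^2 + 1|_4 = 17 ⇒ 16
(1) 16|_4 = 4^2 ↦ 5^2|_5 = 25 ⇒ 24
(2) 24|_5 = 4·5 + 4 ↦ 4·6 + 4|_6 = 28 ⇒ 27

3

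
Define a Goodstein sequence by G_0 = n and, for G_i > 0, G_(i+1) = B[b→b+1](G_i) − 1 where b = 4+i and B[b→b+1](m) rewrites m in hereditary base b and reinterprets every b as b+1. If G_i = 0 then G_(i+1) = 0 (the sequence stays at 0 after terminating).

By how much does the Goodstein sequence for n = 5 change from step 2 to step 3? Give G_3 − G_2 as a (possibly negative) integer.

G_0=5  [base 4] 4 + 1  →[4↦5]→  5 + 1 = 6  −1 ⇒ G_1=5
G_1=5  [base 5] 5  →[5↦6]→  6 = 6  −1 ⇒ G_2=5
G_2=5  [base 6] 5  →[6↦7]→  5 = 5  −1 ⇒ G_3=4

-1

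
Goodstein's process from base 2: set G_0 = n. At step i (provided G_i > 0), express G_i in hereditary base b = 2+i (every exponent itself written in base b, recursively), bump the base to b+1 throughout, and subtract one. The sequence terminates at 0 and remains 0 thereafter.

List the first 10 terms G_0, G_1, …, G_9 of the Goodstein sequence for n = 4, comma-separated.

[0] 4 ≡ 2^2 (base 2). Lift 3: 27. −1: 26.
[1] 26 ≡ 2·3^2 + 2·3 + 2 (base 3). Lift 4: 42. −1: 41.
[2] 41 ≡ 2·4^2 + 2·4 + 1 (base 4). Lift 5: 61. −1: 60.
[3] 60 ≡ 2·5^2 + 2·5 (base 5). Lift 6: 84. −1: 83.
[4] 83 ≡ 2·6^2 + 6 + 5 (base 6). Lift 7: 110. −1: 109.
[5] 109 ≡ 2·7^2 + 7 + 4 (base 7). Lift 8: 140. −1: 139.
[6] 139 ≡ 2·8^2 + 8 + 3 (base 8). Lift 9: 174. −1: 173.
[7] 173 ≡ 2·9^2 + 9 + 2 (base 9). Lift 10: 212. −1: 211.
[8] 211 ≡ 2·10^2 + 10 + 1 (base 10). Lift 11: 254. −1: 253.

4, 26, 41, 60, 83, 109, 139, 173, 211, 253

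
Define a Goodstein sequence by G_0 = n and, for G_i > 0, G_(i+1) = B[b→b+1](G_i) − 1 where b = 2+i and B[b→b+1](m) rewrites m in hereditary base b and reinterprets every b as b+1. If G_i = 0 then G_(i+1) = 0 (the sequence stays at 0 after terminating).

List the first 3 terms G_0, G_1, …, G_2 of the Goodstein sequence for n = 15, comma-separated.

15, 111, 1283

[0] 15 ≡ 2^(2 + 1) + 2^2 + 2 + 1 (base 2). Lift 3: 112. −1: 111.
[1] 111 ≡ 3^(3 + 1) + 3^3 + 3 (base 3). Lift 4: 1284. −1: 1283.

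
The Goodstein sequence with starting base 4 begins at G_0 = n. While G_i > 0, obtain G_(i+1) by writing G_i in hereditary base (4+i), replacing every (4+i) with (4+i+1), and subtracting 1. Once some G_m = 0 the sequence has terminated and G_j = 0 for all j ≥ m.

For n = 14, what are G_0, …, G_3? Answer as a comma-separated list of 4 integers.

14, 16, 18, 20

step 0: 14 = 3·4 + 2; sub 5 for 4: 3·5 + 2; = 17; G_1 = 17−1 = 16
step 1: 16 = 3·5 + 1; sub 6 for 5: 3·6 + 1; = 19; G_2 = 19−1 = 18
step 2: 18 = 3·6; sub 7 for 6: 3·7; = 21; G_3 = 21−1 = 20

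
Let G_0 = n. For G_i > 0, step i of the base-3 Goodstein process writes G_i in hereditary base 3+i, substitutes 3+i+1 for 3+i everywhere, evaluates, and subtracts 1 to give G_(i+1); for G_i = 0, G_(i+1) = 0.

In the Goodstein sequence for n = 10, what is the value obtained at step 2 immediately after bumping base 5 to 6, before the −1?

i=0: 10 = 3^2 + 1 (b=3); 3→4: 4^2 + 1 = 17; 17−1 = 16
i=1: 16 = 4^2 (b=4); 4→5: 5^2 = 25; 25−1 = 24

28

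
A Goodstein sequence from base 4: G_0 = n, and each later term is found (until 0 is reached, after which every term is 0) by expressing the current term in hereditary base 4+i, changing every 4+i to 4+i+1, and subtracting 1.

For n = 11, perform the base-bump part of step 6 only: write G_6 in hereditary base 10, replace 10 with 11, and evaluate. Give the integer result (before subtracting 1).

G_0=11  [base 4] 2·4 + 3  →[4↦5]→  2·5 + 3 = 13  −1 ⇒ G_1=12
G_1=12  [base 5] 2·5 + 2  →[5↦6]→  2·6 + 2 = 14  −1 ⇒ G_2=13
G_2=13  [base 6] 2·6 + 1  →[6↦7]→  2·7 + 1 = 15  −1 ⇒ G_3=14
G_3=14  [base 7] 2·7  →[7↦8]→  2·8 = 16  −1 ⇒ G_4=15
G_4=15  [base 8] 8 + 7  →[8↦9]→  9 + 7 = 16  −1 ⇒ G_5=15
G_5=15  [base 9] 9 + 6  →[9↦10]→  10 + 6 = 16  −1 ⇒ G_6=15

16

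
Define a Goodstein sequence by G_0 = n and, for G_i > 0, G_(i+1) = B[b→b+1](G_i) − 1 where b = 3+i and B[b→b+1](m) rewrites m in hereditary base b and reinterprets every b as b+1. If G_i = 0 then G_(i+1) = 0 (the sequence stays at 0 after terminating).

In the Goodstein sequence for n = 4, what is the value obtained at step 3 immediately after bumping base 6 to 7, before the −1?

base 3: 4 = 3 + 1; at 4: 4 + 1 = 5; next = 4
base 4: 4 = 4; at 5: 5 = 5; next = 4
base 5: 4 = 4; at 6: 4 = 4; next = 3
base 6: 3 = 3; at 7: 3 = 3; next = 2

3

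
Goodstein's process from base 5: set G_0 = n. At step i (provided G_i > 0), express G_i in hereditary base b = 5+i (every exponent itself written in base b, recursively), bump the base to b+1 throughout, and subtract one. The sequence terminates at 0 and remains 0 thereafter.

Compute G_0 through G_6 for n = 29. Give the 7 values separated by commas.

29, 39, 51, 65, 81, 99, 107

G_0=29  [base 5] 5^2 + 4  →[5↦6]→  6^2 + 4 = 40  −1 ⇒ G_1=39
G_1=39  [base 6] 6^2 + 3  →[6↦7]→  7^2 + 3 = 52  −1 ⇒ G_2=51
G_2=51  [base 7] 7^2 + 2  →[7↦8]→  8^2 + 2 = 66  −1 ⇒ G_3=65
G_3=65  [base 8] 8^2 + 1  →[8↦9]→  9^2 + 1 = 82  −1 ⇒ G_4=81
G_4=81  [base 9] 9^2  →[9↦10]→  10^2 = 100  −1 ⇒ G_5=99
G_5=99  [base 10] 9·10 + 9  →[10↦11]→  9·11 + 9 = 108  −1 ⇒ G_6=107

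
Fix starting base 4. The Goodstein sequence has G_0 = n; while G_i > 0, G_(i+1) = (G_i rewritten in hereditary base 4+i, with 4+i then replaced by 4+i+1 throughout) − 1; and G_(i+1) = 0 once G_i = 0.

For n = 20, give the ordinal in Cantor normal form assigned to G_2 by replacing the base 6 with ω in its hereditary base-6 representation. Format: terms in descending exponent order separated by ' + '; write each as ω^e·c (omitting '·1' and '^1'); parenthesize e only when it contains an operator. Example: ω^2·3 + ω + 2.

G_0=20  [base 4] 4^2 + 4  →[4↦5]→  5^2 + 5 = 30  −1 ⇒ G_1=29
G_1=29  [base 5] 5^2 + 4  →[5↦6]→  6^2 + 4 = 40  −1 ⇒ G_2=39
G_2=39  [base 6] 6^2 + 3  →[6↦7]→  7^2 + 3 = 52  −1 ⇒ G_3=51

ω^2 + 3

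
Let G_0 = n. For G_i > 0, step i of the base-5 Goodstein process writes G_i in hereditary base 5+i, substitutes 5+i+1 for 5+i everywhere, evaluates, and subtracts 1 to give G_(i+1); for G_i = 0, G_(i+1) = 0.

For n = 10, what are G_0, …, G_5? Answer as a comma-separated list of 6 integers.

[0] 10 ≡ 2·5 (base 5). Lift 6: 12. −1: 11.
[1] 11 ≡ 6 + 5 (base 6). Lift 7: 12. −1: 11.
[2] 11 ≡ 7 + 4 (base 7). Lift 8: 12. −1: 11.
[3] 11 ≡ 8 + 3 (base 8). Lift 9: 12. −1: 11.
[4] 11 ≡ 9 + 2 (base 9). Lift 10: 12. −1: 11.

10, 11, 11, 11, 11, 11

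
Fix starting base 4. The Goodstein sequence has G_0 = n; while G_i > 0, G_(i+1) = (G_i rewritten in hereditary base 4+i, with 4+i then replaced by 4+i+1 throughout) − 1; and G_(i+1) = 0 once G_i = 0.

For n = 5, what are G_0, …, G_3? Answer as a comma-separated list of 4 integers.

5, 5, 5, 4

i=0: 5 = 4 + 1 (b=4); 4→5: 5 + 1 = 6; 6−1 = 5
i=1: 5 = 5 (b=5); 5→6: 6 = 6; 6−1 = 5
i=2: 5 = 5 (b=6); 6→7: 5 = 5; 5−1 = 4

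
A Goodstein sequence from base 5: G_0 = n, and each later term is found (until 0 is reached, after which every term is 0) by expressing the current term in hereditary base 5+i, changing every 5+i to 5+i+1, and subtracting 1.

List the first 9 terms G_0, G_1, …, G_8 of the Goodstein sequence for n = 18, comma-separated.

18, 20, 22, 24, 26, 27, 28, 29, 30

base 5: 18 = 3·5 + 3; at 6: 3·6 + 3 = 21; next = 20
base 6: 20 = 3·6 + 2; at 7: 3·7 + 2 = 23; next = 22
base 7: 22 = 3·7 + 1; at 8: 3·8 + 1 = 25; next = 24
base 8: 24 = 3·8; at 9: 3·9 = 27; next = 26
base 9: 26 = 2·9 + 8; at 10: 2·10 + 8 = 28; next = 27
base 10: 27 = 2·10 + 7; at 11: 2·11 + 7 = 29; next = 28
base 11: 28 = 2·11 + 6; at 12: 2·12 + 6 = 30; next = 29
base 12: 29 = 2·12 + 5; at 13: 2·13 + 5 = 31; next = 30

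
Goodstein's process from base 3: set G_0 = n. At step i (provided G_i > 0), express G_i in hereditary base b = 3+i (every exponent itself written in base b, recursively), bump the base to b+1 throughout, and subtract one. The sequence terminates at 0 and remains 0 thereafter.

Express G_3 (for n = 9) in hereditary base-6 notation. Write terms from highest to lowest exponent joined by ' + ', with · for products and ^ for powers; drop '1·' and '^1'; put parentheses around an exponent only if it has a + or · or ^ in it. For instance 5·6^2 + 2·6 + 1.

3·6 + 1

G_0 = 9. HB_3(9) = 3^2. Bump = 16. G_1 = 15.
G_1 = 15. HB_4(15) = 3·4 + 3. Bump = 18. G_2 = 17.
G_2 = 17. HB_5(17) = 3·5 + 2. Bump = 20. G_3 = 19.
G_3 = 19. HB_6(19) = 3·6 + 1. Bump = 22. G_4 = 21.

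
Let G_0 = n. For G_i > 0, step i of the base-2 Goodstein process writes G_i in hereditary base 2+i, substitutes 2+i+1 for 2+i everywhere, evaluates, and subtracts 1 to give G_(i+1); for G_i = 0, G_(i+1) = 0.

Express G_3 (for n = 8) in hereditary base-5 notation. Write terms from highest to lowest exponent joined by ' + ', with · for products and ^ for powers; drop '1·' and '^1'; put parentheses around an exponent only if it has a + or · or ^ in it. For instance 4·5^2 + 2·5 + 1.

2·5^5 + 2·5^2 + 2·5

[0] 8 ≡ 2^(2 + 1) (base 2). Lift 3: 81. −1: 80.
[1] 80 ≡ 2·3^3 + 2·3^2 + 2·3 + 2 (base 3). Lift 4: 554. −1: 553.
[2] 553 ≡ 2·4^4 + 2·4^2 + 2·4 + 1 (base 4). Lift 5: 6311. −1: 6310.
[3] 6310 ≡ 2·5^5 + 2·5^2 + 2·5 (base 5). Lift 6: 93396. −1: 93395.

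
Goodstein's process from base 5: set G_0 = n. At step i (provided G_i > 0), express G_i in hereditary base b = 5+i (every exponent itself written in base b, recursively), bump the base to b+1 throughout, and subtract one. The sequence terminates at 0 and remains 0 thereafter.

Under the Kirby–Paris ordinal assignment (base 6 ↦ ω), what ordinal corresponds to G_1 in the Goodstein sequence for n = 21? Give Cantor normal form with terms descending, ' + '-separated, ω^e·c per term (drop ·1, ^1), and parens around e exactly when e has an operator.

ω·4

21 —HB5→ 4·5 + 1 —bump→ 4·6 + 1 = 25 —(−1)→ 24
24 —HB6→ 4·6 —bump→ 4·7 = 28 —(−1)→ 27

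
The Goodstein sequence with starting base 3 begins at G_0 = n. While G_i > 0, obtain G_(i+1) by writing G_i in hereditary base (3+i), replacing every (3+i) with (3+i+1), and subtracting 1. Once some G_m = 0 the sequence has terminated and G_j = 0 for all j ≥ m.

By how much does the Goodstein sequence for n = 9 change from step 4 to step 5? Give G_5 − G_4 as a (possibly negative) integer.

i=0: 9 = 3^2 (b=3); 3→4: 4^2 = 16; 16−1 = 15
i=1: 15 = 3·4 + 3 (b=4); 4→5: 3·5 + 3 = 18; 18−1 = 17
i=2: 17 = 3·5 + 2 (b=5); 5→6: 3·6 + 2 = 20; 20−1 = 19
i=3: 19 = 3·6 + 1 (b=6); 6→7: 3·7 + 1 = 22; 22−1 = 21
i=4: 21 = 3·7 (b=7); 7→8: 3·8 = 24; 24−1 = 23

2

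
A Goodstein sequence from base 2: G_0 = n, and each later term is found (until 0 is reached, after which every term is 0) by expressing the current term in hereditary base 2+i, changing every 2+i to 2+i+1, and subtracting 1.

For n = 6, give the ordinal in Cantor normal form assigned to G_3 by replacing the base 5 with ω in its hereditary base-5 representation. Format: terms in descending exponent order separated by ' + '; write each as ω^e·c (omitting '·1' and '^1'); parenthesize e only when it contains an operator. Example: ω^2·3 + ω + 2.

G_0 = 6. HB_2(6) = 2^2 + 2. Bump = 30. G_1 = 29.
G_1 = 29. HB_3(29) = 3^3 + 2. Bump = 258. G_2 = 257.
G_2 = 257. HB_4(257) = 4^4 + 1. Bump = 3126. G_3 = 3125.
G_3 = 3125. HB_5(3125) = 5^5. Bump = 46656. G_4 = 46655.

ω^ω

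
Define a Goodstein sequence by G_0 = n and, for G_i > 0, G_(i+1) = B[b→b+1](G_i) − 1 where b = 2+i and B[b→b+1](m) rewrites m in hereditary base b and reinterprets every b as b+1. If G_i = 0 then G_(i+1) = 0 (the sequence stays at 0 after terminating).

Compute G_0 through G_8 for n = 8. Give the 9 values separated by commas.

8, 80, 553, 6310, 93395, 1647195, 33554571, 774841151, 20000000211

G_0 = 8. HB_2(8) = 2^(2 + 1). Bump = 81. G_1 = 80.
G_1 = 80. HB_3(80) = 2·3^3 + 2·3^2 + 2·3 + 2. Bump = 554. G_2 = 553.
G_2 = 553. HB_4(553) = 2·4^4 + 2·4^2 + 2·4 + 1. Bump = 6311. G_3 = 6310.
G_3 = 6310. HB_5(6310) = 2·5^5 + 2·5^2 + 2·5. Bump = 93396. G_4 = 93395.
G_4 = 93395. HB_6(93395) = 2·6^6 + 2·6^2 + 6 + 5. Bump = 1647196. G_5 = 1647195.
G_5 = 1647195. HB_7(1647195) = 2·7^7 + 2·7^2 + 7 + 4. Bump = 33554572. G_6 = 33554571.
G_6 = 33554571. HB_8(33554571) = 2·8^8 + 2·8^2 + 8 + 3. Bump = 774841152. G_7 = 774841151.
G_7 = 774841151. HB_9(774841151) = 2·9^9 + 2·9^2 + 9 + 2. Bump = 20000000212. G_8 = 20000000211.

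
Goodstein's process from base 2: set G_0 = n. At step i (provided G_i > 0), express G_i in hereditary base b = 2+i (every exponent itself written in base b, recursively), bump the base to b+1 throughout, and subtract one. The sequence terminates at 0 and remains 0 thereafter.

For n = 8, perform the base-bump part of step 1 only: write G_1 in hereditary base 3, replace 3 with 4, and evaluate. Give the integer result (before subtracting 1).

554

G_0=8  [base 2] 2^(2 + 1)  →[2↦3]→  3^(3 + 1) = 81  −1 ⇒ G_1=80
G_1=80  [base 3] 2·3^3 + 2·3^2 + 2·3 + 2  →[3↦4]→  2·4^4 + 2·4^2 + 2·4 + 2 = 554  −1 ⇒ G_2=553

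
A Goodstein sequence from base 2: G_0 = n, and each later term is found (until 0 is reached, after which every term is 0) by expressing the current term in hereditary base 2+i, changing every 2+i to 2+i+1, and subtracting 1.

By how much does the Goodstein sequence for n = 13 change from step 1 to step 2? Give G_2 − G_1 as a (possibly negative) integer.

(0) 13|_2 = 2^(2 + 1) + 2^2 + 1 ↦ 3^(3 + 1) + 3^3 + 1|_3 = 109 ⇒ 108
(1) 108|_3 = 3^(3 + 1) + 3^3 ↦ 4^(4 + 1) + 4^4|_4 = 1280 ⇒ 1279

1171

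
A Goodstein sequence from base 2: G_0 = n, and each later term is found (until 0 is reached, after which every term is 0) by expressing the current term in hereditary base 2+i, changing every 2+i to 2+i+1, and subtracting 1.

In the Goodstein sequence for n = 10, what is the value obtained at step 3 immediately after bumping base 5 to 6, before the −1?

279936

(0) 10|_2 = 2^(2 + 1) + 2 ↦ 3^(3 + 1) + 3|_3 = 84 ⇒ 83
(1) 83|_3 = 3^(3 + 1) + 2 ↦ 4^(4 + 1) + 2|_4 = 1026 ⇒ 1025
(2) 1025|_4 = 4^(4 + 1) + 1 ↦ 5^(5 + 1) + 1|_5 = 15626 ⇒ 15625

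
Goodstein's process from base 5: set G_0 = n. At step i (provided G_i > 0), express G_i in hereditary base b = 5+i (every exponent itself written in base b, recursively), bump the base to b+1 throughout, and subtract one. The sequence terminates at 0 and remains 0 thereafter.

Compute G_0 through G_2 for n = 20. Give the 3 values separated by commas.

20, 23, 25

base 5: 20 = 4·5; at 6: 4·6 = 24; next = 23
base 6: 23 = 3·6 + 5; at 7: 3·7 + 5 = 26; next = 25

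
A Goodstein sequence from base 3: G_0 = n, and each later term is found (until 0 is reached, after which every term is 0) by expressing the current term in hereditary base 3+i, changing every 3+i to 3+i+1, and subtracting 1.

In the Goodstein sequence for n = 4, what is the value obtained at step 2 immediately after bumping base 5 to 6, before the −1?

4

(0) 4|_3 = 3 + 1 ↦ 4 + 1|_4 = 5 ⇒ 4
(1) 4|_4 = 4 ↦ 5|_5 = 5 ⇒ 4
(2) 4|_5 = 4 ↦ 4|_6 = 4 ⇒ 3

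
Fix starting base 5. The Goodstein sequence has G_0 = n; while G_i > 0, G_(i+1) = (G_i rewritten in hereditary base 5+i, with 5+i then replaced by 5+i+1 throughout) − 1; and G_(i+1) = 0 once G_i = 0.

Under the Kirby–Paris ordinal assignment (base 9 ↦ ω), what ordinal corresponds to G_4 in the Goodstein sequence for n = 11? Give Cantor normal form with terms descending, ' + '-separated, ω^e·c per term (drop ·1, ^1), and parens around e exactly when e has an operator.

ω + 4

G_0=11  [base 5] 2·5 + 1  →[5↦6]→  2·6 + 1 = 13  −1 ⇒ G_1=12
G_1=12  [base 6] 2·6  →[6↦7]→  2·7 = 14  −1 ⇒ G_2=13
G_2=13  [base 7] 7 + 6  →[7↦8]→  8 + 6 = 14  −1 ⇒ G_3=13
G_3=13  [base 8] 8 + 5  →[8↦9]→  9 + 5 = 14  −1 ⇒ G_4=13
G_4=13  [base 9] 9 + 4  →[9↦10]→  10 + 4 = 14  −1 ⇒ G_5=13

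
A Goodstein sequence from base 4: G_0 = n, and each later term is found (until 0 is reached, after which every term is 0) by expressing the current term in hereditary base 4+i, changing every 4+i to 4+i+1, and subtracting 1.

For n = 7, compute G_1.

i=0: 7 = 4 + 3 (b=4); 4→5: 5 + 3 = 8; 8−1 = 7
i=1: 7 = 5 + 2 (b=5); 5→6: 6 + 2 = 8; 8−1 = 7

7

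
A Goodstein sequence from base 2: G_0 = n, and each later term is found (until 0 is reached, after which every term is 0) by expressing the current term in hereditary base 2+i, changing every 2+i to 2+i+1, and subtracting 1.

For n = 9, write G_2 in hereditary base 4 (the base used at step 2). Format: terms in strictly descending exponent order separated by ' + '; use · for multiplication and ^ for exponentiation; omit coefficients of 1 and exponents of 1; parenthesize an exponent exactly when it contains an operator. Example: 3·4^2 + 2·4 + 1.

i=0: 9 = 2^(2 + 1) + 1 (b=2); 2→3: 3^(3 + 1) + 1 = 82; 82−1 = 81
i=1: 81 = 3^(3 + 1) (b=3); 3→4: 4^(4 + 1) = 1024; 1024−1 = 1023
i=2: 1023 = 3·4^4 + 3·4^3 + 3·4^2 + 3·4 + 3 (b=4); 4→5: 3·5^5 + 3·5^3 + 3·5^2 + 3·5 + 3 = 9843; 9843−1 = 9842

3·4^4 + 3·4^3 + 3·4^2 + 3·4 + 3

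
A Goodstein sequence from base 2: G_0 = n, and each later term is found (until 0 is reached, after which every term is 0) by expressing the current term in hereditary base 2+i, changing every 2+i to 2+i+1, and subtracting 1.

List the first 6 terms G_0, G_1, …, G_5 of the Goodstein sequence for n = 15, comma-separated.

step 0: 15 = 2^(2 + 1) + 2^2 + 2 + 1; sub 3 for 2: 3^(3 + 1) + 3^3 + 3 + 1; = 112; G_1 = 112−1 = 111
step 1: 111 = 3^(3 + 1) + 3^3 + 3; sub 4 for 3: 4^(4 + 1) + 4^4 + 4; = 1284; G_2 = 1284−1 = 1283
step 2: 1283 = 4^(4 + 1) + 4^4 + 3; sub 5 for 4: 5^(5 + 1) + 5^5 + 3; = 18753; G_3 = 18753−1 = 18752
step 3: 18752 = 5^(5 + 1) + 5^5 + 2; sub 6 for 5: 6^(6 + 1) + 6^6 + 2; = 326594; G_4 = 326594−1 = 326593
step 4: 326593 = 6^(6 + 1) + 6^6 + 1; sub 7 for 6: 7^(7 + 1) + 7^7 + 1; = 6588345; G_5 = 6588345−1 = 6588344

15, 111, 1283, 18752, 326593, 6588344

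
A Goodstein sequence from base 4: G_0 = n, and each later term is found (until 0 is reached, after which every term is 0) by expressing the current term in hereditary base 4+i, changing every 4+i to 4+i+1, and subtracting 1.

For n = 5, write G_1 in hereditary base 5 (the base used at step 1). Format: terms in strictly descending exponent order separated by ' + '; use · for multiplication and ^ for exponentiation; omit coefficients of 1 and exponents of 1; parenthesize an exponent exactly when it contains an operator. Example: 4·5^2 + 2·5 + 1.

5

5 —HB4→ 4 + 1 —bump→ 5 + 1 = 6 —(−1)→ 5
5 —HB5→ 5 —bump→ 6 = 6 —(−1)→ 5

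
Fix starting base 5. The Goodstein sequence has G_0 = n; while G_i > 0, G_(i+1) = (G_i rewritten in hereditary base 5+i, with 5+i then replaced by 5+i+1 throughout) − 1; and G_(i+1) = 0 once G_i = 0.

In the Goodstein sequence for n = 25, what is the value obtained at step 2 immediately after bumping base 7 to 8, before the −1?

44

G_0=25  [base 5] 5^2  →[5↦6]→  6^2 = 36  −1 ⇒ G_1=35
G_1=35  [base 6] 5·6 + 5  →[6↦7]→  5·7 + 5 = 40  −1 ⇒ G_2=39
G_2=39  [base 7] 5·7 + 4  →[7↦8]→  5·8 + 4 = 44  −1 ⇒ G_3=43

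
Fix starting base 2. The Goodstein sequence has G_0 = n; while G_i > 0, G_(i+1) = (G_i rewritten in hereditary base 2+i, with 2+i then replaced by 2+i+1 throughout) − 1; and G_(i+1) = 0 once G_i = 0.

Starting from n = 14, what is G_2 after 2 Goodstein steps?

1281

14 —HB2→ 2^(2 + 1) + 2^2 + 2 —bump→ 3^(3 + 1) + 3^3 + 3 = 111 —(−1)→ 110
110 —HB3→ 3^(3 + 1) + 3^3 + 2 —bump→ 4^(4 + 1) + 4^4 + 2 = 1282 —(−1)→ 1281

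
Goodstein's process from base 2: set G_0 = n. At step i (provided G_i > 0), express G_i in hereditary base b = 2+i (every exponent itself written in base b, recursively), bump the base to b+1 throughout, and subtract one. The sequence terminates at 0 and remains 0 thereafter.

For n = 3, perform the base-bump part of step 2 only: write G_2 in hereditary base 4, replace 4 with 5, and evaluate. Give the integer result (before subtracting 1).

3

3 —HB2→ 2 + 1 —bump→ 3 + 1 = 4 —(−1)→ 3
3 —HB3→ 3 —bump→ 4 = 4 —(−1)→ 3
3 —HB4→ 3 —bump→ 3 = 3 —(−1)→ 2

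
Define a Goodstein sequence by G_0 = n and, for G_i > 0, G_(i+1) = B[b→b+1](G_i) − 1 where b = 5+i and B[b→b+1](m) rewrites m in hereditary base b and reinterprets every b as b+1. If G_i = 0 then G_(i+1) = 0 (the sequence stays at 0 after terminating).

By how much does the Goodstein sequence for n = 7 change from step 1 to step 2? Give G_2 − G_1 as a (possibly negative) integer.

0

i=0: 7 = 5 + 2 (b=5); 5→6: 6 + 2 = 8; 8−1 = 7
i=1: 7 = 6 + 1 (b=6); 6→7: 7 + 1 = 8; 8−1 = 7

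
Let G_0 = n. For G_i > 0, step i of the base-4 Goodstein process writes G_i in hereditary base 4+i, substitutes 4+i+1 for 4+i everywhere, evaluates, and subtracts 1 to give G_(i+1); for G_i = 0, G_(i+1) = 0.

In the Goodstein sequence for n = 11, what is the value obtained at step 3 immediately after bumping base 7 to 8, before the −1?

16

[0] 11 ≡ 2·4 + 3 (base 4). Lift 5: 13. −1: 12.
[1] 12 ≡ 2·5 + 2 (base 5). Lift 6: 14. −1: 13.
[2] 13 ≡ 2·6 + 1 (base 6). Lift 7: 15. −1: 14.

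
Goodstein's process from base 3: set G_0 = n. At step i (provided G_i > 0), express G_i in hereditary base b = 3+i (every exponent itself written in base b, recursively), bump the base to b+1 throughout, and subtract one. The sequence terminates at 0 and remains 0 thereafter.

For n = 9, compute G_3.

i=0: 9 = 3^2 (b=3); 3→4: 4^2 = 16; 16−1 = 15
i=1: 15 = 3·4 + 3 (b=4); 4→5: 3·5 + 3 = 18; 18−1 = 17
i=2: 17 = 3·5 + 2 (b=5); 5→6: 3·6 + 2 = 20; 20−1 = 19
i=3: 19 = 3·6 + 1 (b=6); 6→7: 3·7 + 1 = 22; 22−1 = 21

19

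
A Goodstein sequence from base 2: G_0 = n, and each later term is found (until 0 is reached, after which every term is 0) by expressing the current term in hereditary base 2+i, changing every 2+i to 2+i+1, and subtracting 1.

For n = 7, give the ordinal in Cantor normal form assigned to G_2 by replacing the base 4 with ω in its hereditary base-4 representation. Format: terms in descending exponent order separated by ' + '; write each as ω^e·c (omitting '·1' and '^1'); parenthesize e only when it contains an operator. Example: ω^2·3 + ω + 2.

ω^ω + 3

7 —HB2→ 2^2 + 2 + 1 —bump→ 3^3 + 3 + 1 = 31 —(−1)→ 30
30 —HB3→ 3^3 + 3 —bump→ 4^4 + 4 = 260 —(−1)→ 259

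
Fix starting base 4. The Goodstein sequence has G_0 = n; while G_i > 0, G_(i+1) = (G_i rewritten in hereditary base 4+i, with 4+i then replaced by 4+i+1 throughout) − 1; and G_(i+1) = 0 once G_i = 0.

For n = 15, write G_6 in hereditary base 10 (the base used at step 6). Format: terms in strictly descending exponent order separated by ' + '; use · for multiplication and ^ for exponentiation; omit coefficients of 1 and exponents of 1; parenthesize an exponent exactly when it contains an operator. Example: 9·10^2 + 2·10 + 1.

i=0: 15 = 3·4 + 3 (b=4); 4→5: 3·5 + 3 = 18; 18−1 = 17
i=1: 17 = 3·5 + 2 (b=5); 5→6: 3·6 + 2 = 20; 20−1 = 19
i=2: 19 = 3·6 + 1 (b=6); 6→7: 3·7 + 1 = 22; 22−1 = 21
i=3: 21 = 3·7 (b=7); 7→8: 3·8 = 24; 24−1 = 23
i=4: 23 = 2·8 + 7 (b=8); 8→9: 2·9 + 7 = 25; 25−1 = 24
i=5: 24 = 2·9 + 6 (b=9); 9→10: 2·10 + 6 = 26; 26−1 = 25
i=6: 25 = 2·10 + 5 (b=10); 10→11: 2·11 + 5 = 27; 27−1 = 26

2·10 + 5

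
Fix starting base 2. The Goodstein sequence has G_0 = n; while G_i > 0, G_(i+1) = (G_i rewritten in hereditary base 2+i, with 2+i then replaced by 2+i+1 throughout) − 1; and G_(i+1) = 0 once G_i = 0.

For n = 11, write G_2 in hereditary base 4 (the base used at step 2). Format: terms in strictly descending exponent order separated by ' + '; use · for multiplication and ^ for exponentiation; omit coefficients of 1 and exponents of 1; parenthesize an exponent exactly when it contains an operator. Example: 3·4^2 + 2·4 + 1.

4^(4 + 1) + 3

i=0: 11 = 2^(2 + 1) + 2 + 1 (b=2); 2→3: 3^(3 + 1) + 3 + 1 = 85; 85−1 = 84
i=1: 84 = 3^(3 + 1) + 3 (b=3); 3→4: 4^(4 + 1) + 4 = 1028; 1028−1 = 1027
i=2: 1027 = 4^(4 + 1) + 3 (b=4); 4→5: 5^(5 + 1) + 3 = 15628; 15628−1 = 15627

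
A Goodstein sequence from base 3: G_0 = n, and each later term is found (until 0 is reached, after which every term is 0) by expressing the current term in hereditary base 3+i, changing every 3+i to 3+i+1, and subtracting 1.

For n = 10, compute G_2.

G_0=10  [base 3] 3^2 + 1  →[3↦4]→  4^2 + 1 = 17  −1 ⇒ G_1=16
G_1=16  [base 4] 4^2  →[4↦5]→  5^2 = 25  −1 ⇒ G_2=24
G_2=24  [base 5] 4·5 + 4  →[5↦6]→  4·6 + 4 = 28  −1 ⇒ G_3=27

24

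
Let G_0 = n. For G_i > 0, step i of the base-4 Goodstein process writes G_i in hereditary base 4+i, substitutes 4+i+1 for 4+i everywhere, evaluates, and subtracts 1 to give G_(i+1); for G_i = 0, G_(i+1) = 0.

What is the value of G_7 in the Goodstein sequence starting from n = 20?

(0) 20|_4 = 4^2 + 4 ↦ 5^2 + 5|_5 = 30 ⇒ 29
(1) 29|_5 = 5^2 + 4 ↦ 6^2 + 4|_6 = 40 ⇒ 39
(2) 39|_6 = 6^2 + 3 ↦ 7^2 + 3|_7 = 52 ⇒ 51
(3) 51|_7 = 7^2 + 2 ↦ 8^2 + 2|_8 = 66 ⇒ 65
(4) 65|_8 = 8^2 + 1 ↦ 9^2 + 1|_9 = 82 ⇒ 81
(5) 81|_9 = 9^2 ↦ 10^2|_10 = 100 ⇒ 99
(6) 99|_10 = 9·10 + 9 ↦ 9·11 + 9|_11 = 108 ⇒ 107
(7) 107|_11 = 9·11 + 8 ↦ 9·12 + 8|_12 = 116 ⇒ 115

107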